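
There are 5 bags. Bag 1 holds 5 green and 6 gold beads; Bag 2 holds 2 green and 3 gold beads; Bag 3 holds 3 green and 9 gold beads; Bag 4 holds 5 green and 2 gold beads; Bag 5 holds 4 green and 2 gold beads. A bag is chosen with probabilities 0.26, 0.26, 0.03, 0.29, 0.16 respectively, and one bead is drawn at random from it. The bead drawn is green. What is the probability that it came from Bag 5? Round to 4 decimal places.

P(green|Bag 1) = 0.4545; P(green|Bag 2) = 0.4; P(green|Bag 3) = 0.25; P(green|Bag 4) = 0.7143; P(green|Bag 5) = 0.6667.
Prior × likelihood for each source: 0.26·0.4545=0.1182, 0.26·0.4=0.1040, 0.03·0.25=0.007500, 0.29·0.7143=0.2071, 0.16·0.6667=0.1067. Summing gives P(green) = 0.54349.
P(Bag 5 | green) = 0.1067 / 0.54349 = 0.1963.

Posterior probability ≈ 0.1963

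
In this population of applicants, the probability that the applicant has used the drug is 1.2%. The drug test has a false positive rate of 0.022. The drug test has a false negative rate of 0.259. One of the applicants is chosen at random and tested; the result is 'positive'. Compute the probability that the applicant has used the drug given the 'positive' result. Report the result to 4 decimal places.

Let H be the event that the applicant has used the drug. P(H) = 0.012, so P(¬H) = 0.988. With E the 'positive' result, P(E|H) = 0.741 and P(E|¬H) = 0.022.
P(E) = 0.741·0.012 + 0.022·0.988 = 0.0088920 + 0.021736 = 0.030628.
By Bayes' theorem, P(H|E) = 0.0088920 / 0.030628 = 0.2903.

P(H | E) ≈ 0.2903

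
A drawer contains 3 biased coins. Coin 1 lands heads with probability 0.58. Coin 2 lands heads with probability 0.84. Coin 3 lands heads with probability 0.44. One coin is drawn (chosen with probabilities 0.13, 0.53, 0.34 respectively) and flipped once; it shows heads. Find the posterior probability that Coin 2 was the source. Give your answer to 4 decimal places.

Tabulate prior·likelihood by source: [1] prior 0.13, lik 0.58, product 0.07540; [2] prior 0.53, lik 0.84, product 0.4452; [3] prior 0.34, lik 0.44, product 0.1496.
Normalizing constant = 0.67020; the posterior for Coin 2 is its product over the sum, 0.4452/0.67020 = 0.6643.

Posterior probability ≈ 0.6643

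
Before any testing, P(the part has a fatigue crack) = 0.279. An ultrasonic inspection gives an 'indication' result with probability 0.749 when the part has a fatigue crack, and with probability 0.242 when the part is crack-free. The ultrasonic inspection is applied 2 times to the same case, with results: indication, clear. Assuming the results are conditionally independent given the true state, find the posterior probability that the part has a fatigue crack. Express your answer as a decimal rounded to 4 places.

Let H be the event that the part has a fatigue crack; start with P(H) = 0.279. P('indication'|H) = 0.749, P('indication'|¬H) = 0.242.
Update on result 1 ('indication'): P(H) ← 0.749·0.2790 / (0.749·0.2790 + 0.242·0.7210) = 0.20897/0.38345 = 0.5450.
Update on result 2 ('clear'): P(H) ← 0.251·0.5450 / (0.251·0.5450 + 0.758·0.4550) = 0.13679/0.48170 = 0.2840.

Posterior P(H) ≈ 0.2840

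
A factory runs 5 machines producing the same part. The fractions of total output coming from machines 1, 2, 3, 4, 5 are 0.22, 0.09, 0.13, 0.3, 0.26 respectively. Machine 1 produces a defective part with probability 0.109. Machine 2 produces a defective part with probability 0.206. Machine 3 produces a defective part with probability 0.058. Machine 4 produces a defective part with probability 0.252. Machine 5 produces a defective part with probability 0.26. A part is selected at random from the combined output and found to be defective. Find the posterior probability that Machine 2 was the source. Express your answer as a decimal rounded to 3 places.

P(defective|M1) = 0.109; P(defective|M2) = 0.206; P(defective|M3) = 0.058; P(defective|M4) = 0.252; P(defective|M5) = 0.26.
Prior × likelihood for each source: 0.22·0.109=0.02398, 0.09·0.206=0.01854, 0.13·0.058=0.007540, 0.3·0.252=0.07560, 0.26·0.26=0.06760. Summing gives P(defective) = 0.19326.
P(Machine 2 | defective) = 0.01854 / 0.19326 = 0.096.

Posterior probability ≈ 0.096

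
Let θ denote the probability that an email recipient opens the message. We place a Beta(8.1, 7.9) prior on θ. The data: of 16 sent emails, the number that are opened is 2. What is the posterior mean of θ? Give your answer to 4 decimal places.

Observing 2 successes and 14 failures updates Beta(8.1, 7.9) by adding the success and failure counts to the two shape parameters: α = 8.1+2 = 10.1, β = 7.9+14 = 21.9.
E[θ | data] = 10.1/(10.1+21.9) = 0.3156.

Posterior mean ≈ 0.3156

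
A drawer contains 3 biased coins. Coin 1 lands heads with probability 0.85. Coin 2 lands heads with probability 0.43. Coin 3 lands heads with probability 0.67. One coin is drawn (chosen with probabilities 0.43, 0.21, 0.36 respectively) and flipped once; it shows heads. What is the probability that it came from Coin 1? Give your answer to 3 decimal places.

Tabulate prior·likelihood by source: [1] prior 0.43, lik 0.85, product 0.3655; [2] prior 0.21, lik 0.43, product 0.09030; [3] prior 0.36, lik 0.67, product 0.2412.
Normalizing constant = 0.69700; the posterior for Coin 1 is its product over the sum, 0.3655/0.69700 = 0.524.

Posterior probability ≈ 0.524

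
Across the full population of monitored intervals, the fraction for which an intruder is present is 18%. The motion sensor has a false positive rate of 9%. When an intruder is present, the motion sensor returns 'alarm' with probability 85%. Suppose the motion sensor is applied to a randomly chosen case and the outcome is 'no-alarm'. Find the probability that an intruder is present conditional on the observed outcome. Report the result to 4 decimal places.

Let H be the event that an intruder is present. P(H) = 0.18, so P(¬H) = 0.82. With E the 'no-alarm' result, P(E|H) = 0.15 and P(E|¬H) = 0.91.
P(E) = 0.15·0.18 + 0.91·0.82 = 0.027000 + 0.74620 = 0.77320.
By Bayes' theorem, P(H|E) = 0.027000 / 0.77320 = 0.0349.

P(H | E) ≈ 0.0349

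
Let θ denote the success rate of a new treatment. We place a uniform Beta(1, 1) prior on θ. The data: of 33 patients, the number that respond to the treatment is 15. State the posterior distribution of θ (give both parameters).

Observing 15 successes and 18 failures updates Beta(1, 1) by adding the success and failure counts to the two shape parameters: α = 1+15 = 16, β = 1+18 = 19.

Posterior: Beta(16, 19)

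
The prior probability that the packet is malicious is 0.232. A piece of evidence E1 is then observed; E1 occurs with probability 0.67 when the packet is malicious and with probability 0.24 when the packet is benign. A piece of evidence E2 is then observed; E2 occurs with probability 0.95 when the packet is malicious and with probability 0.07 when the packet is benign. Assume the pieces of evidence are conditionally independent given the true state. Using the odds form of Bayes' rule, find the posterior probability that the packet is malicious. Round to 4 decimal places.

Prior odds = 0.232/(1−0.232) = 0.30208.
Likelihood ratio for E1 = 0.67/0.24 = 2.7917.
Likelihood ratio for E2 = 0.95/0.07 = 13.571.
Posterior odds = prior odds × LR₁ × LR₂ = 11.445.
Posterior probability = odds/(1+odds) = 11.445/12.445 = 0.9196.

Posterior probability ≈ 0.9196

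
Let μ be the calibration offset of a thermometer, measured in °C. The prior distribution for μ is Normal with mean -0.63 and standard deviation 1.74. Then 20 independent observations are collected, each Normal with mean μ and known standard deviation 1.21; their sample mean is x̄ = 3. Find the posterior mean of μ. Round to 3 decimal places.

Posterior mean ≈ 2.914

With known σ, the Normal prior is conjugate. Weight on the data is w = (n/σ²)/(n/σ² + 1/τ₀²) = 13.6603/(13.6603+0.330295) = 0.97639.
Posterior mean = w·x̄ + (1−w)·μ₀ = 0.97639·3 + 0.023608·-0.63 = 2.914.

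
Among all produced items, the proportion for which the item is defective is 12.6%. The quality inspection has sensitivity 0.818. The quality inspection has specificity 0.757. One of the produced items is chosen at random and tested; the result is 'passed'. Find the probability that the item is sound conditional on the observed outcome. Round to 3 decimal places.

P(¬H | E) ≈ 0.967

Let H be the event that the item is defective. P(H) = 0.126, so P(¬H) = 0.874. With E the 'passed' result, P(E|H) = 0.182 and P(E|¬H) = 0.757.
P(E) = 0.182·0.126 + 0.757·0.874 = 0.022932 + 0.66162 = 0.68455.
By Bayes' theorem, P(H|E) = 0.022932 / 0.68455 = 0.033. Hence P(¬H|E) = 1 − 0.033 = 0.967.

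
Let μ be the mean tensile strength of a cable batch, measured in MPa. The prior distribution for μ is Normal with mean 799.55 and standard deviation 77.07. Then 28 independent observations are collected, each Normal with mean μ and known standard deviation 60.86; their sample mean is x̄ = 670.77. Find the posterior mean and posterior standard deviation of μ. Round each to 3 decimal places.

With known σ, the Normal prior is conjugate. Weight on the data is w = (n/σ²)/(n/σ² + 1/τ₀²) = 0.00755952/(0.00755952+0.00016836) = 0.97821.
Posterior mean = w·x̄ + (1−w)·μ₀ = 0.97821·670.77 + 0.021786·799.55 = 673.576. Posterior variance = 1/(0.00755952+0.00016836) = 129.402, so SD = 11.375.

Posterior mean ≈ 673.576; posterior SD ≈ 11.375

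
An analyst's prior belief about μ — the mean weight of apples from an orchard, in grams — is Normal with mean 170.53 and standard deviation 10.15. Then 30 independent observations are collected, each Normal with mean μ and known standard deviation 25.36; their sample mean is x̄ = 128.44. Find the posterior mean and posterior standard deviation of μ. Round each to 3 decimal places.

Posterior mean ≈ 135.690; posterior SD ≈ 4.212

Prior precision 1/τ₀² = 1/10.15² = 0.00970662; data precision n/σ² = 30/25.36² = 0.0466469.
Posterior precision = 0.00970662 + 0.0466469 = 0.0563535, giving posterior SD = 1/√0.0563535 = 4.212.
Posterior mean = (0.00970662·170.53 + 0.0466469·128.44) / 0.0563535 = 135.690.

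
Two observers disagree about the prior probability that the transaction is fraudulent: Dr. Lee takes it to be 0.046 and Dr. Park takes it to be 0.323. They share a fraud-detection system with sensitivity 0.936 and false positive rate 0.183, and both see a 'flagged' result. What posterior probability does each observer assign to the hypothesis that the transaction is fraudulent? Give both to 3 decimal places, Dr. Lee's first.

Dr. Lee: 0.198; Dr. Park: 0.709

P('+'|H) = 0.936, P('+'|¬H) = 0.183.
Dr. Lee: numerator 0.936·0.046 = 0.043056; evidence = 0.043056+0.183·0.954 = 0.21764; posterior = 0.198.
Dr. Park: numerator 0.936·0.323 = 0.30233; evidence = 0.30233+0.183·0.677 = 0.42622; posterior = 0.709.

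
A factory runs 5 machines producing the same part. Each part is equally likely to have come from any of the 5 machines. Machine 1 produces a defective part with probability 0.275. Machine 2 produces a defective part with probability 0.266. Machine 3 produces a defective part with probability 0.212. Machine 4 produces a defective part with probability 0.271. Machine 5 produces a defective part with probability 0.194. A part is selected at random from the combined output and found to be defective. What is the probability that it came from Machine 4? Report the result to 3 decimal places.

Posterior probability ≈ 0.222

Tabulate prior·likelihood by source: [1] prior 0.2, lik 0.275, product 0.05500; [2] prior 0.2, lik 0.266, product 0.05320; [3] prior 0.2, lik 0.212, product 0.04240; [4] prior 0.2, lik 0.271, product 0.05420; [5] prior 0.2, lik 0.194, product 0.03880.
Normalizing constant = 0.24360; the posterior for Machine 4 is its product over the sum, 0.05420/0.24360 = 0.222.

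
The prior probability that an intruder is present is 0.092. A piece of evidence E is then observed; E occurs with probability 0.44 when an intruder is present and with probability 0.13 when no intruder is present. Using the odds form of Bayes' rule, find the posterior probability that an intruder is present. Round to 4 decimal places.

Posterior probability ≈ 0.2554

Prior odds = 0.092/(1−0.092) = 0.10132.
Likelihood ratio for E = 0.44/0.13 = 3.3846.
Posterior odds = prior odds × LR = 0.34293.
Posterior probability = odds/(1+odds) = 0.34293/1.3429 = 0.2554.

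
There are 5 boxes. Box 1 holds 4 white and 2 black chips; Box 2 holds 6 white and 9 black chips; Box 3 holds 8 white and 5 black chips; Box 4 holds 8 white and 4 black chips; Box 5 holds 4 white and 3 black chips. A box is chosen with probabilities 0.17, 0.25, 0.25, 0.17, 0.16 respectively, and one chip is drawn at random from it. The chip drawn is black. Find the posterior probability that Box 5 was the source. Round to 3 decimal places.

P(black|Box 1) = 0.3333; P(black|Box 2) = 0.6; P(black|Box 3) = 0.3846; P(black|Box 4) = 0.3333; P(black|Box 5) = 0.4286.
Prior × likelihood for each source: 0.17·0.3333=0.05667, 0.25·0.6=0.1500, 0.25·0.3846=0.09615, 0.17·0.3333=0.05667, 0.16·0.4286=0.06857. Summing gives P(black) = 0.42806.
P(Box 5 | black) = 0.06857 / 0.42806 = 0.160.

Posterior probability ≈ 0.160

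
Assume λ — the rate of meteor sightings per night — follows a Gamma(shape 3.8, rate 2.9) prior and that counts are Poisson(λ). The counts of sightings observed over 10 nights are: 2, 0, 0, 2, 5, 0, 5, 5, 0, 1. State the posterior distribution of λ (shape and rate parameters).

Total count ∑xᵢ = 20 over n = 10 nights.
Gamma is conjugate to the Poisson likelihood: posterior is Gamma(shape = 3.8+20 = 23.8, rate = 2.9+10 = 12.9).

Posterior: Gamma(shape=23.8, rate=12.9)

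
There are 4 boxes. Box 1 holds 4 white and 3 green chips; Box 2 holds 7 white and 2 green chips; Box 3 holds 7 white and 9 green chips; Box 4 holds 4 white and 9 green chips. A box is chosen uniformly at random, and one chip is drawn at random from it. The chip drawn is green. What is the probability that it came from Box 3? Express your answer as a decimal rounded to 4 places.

Posterior probability ≈ 0.2952

Tabulate prior·likelihood by source: [1] prior 0.25, lik 0.4286, product 0.1071; [2] prior 0.25, lik 0.2222, product 0.05556; [3] prior 0.25, lik 0.5625, product 0.1406; [4] prior 0.25, lik 0.6923, product 0.1731.
Normalizing constant = 0.47640; the posterior for Box 3 is its product over the sum, 0.1406/0.47640 = 0.2952.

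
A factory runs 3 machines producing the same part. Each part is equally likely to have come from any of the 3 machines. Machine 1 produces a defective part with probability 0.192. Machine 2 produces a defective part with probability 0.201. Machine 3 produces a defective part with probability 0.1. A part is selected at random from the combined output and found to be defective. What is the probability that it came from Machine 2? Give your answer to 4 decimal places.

Posterior probability ≈ 0.4077

P(defective|M1) = 0.192; P(defective|M2) = 0.201; P(defective|M3) = 0.1.
Prior × likelihood for each source: 0.333333·0.192=0.06400, 0.333333·0.201=0.06700, 0.333333·0.1=0.03333. Summing gives P(defective) = 0.16433.
P(Machine 2 | defective) = 0.06700 / 0.16433 = 0.4077.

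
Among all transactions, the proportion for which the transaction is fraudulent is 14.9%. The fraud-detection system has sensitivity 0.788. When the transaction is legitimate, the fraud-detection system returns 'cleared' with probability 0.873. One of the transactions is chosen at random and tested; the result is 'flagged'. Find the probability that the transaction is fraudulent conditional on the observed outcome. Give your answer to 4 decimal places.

P(H | E) ≈ 0.5207

Write H for 'the transaction is fraudulent'. Prior odds H:¬H = 0.149/0.851 = 0.17509. For the 'flagged' outcome, the likelihood ratio is 0.788/0.127 = 6.2047.
Posterior odds = 0.17509 × 6.2047 = 1.0864, so P(H|E) = 1.0864/(1+1.0864) = 0.5207.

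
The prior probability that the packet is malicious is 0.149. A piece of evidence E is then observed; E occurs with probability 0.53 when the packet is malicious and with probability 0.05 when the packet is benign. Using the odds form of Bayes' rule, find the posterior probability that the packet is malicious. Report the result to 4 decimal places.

Posterior probability ≈ 0.6499

Prior odds = 0.149/(1−0.149) = 0.17509. In log-odds, ln(0.17509) = -1.7425.
Add log likelihood ratio: ln(10.600) = 2.3609.
Posterior log-odds = 0.61839, so posterior odds = exp(0.61839) = 1.8559. Converting, P(H|E) = 1.8559/2.8559 = 0.6499.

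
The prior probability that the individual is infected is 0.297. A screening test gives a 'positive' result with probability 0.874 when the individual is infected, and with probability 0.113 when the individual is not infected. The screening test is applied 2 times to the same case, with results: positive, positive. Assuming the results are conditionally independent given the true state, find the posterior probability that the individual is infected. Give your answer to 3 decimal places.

Let H be the event that the individual is infected; start with P(H) = 0.297. P('positive'|H) = 0.874, P('positive'|¬H) = 0.113.
Update on result 1 ('positive'): P(H) ← 0.874·0.2970 / (0.874·0.2970 + 0.113·0.7030) = 0.25958/0.33902 = 0.7657.
Update on result 2 ('positive'): P(H) ← 0.874·0.7657 / (0.874·0.7657 + 0.113·0.2343) = 0.66920/0.69568 = 0.9619.

Posterior P(H) ≈ 0.962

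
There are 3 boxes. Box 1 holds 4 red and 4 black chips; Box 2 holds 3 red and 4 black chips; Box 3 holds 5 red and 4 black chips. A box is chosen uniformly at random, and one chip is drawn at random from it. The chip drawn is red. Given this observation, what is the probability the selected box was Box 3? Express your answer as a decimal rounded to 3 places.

Posterior probability ≈ 0.374

P(red|Box 1) = 0.5; P(red|Box 2) = 0.4286; P(red|Box 3) = 0.5556.
Prior × likelihood for each source: 0.333333·0.5=0.1667, 0.333333·0.4286=0.1429, 0.333333·0.5556=0.1852. Summing gives P(red) = 0.49471.
P(Box 3 | red) = 0.1852 / 0.49471 = 0.374.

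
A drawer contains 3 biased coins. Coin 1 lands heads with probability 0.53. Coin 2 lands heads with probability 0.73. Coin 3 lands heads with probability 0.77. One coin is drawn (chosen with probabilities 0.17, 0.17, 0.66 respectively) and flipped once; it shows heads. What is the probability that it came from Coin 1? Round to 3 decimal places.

Tabulate prior·likelihood by source: [1] prior 0.17, lik 0.53, product 0.09010; [2] prior 0.17, lik 0.73, product 0.1241; [3] prior 0.66, lik 0.77, product 0.5082.
Normalizing constant = 0.72240; the posterior for Coin 1 is its product over the sum, 0.09010/0.72240 = 0.125.

Posterior probability ≈ 0.125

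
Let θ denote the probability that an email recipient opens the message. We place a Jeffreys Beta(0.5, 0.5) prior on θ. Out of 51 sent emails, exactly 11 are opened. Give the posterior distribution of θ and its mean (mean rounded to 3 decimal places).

Posterior: Beta(11.5, 40.5); mean ≈ 0.221

Observing 11 successes and 40 failures updates Beta(0.5, 0.5) by adding the success and failure counts to the two shape parameters: α = 0.5+11 = 11.5, β = 0.5+40 = 40.5.
E[θ | data] = 11.5/(11.5+40.5) = 0.221.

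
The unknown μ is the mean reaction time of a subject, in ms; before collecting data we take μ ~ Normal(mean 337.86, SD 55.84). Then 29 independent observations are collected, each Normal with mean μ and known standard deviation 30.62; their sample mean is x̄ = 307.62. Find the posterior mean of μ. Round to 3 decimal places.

Prior precision 1/τ₀² = 1/55.84² = 0.00032071; data precision n/σ² = 29/30.62² = 0.0309305.
Posterior precision = 0.00032071 + 0.0309305 = 0.0312513.
Posterior mean = (0.00032071·337.86 + 0.0309305·307.62) / 0.0312513 = 307.930.

Posterior mean ≈ 307.930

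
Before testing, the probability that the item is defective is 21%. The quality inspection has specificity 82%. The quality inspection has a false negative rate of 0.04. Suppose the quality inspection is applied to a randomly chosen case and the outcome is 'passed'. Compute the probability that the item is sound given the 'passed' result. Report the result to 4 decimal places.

P(¬H | E) ≈ 0.9872

Let H be the event that the item is defective. P(H) = 0.21, so P(¬H) = 0.79. With E the 'passed' result, P(E|H) = 0.04 and P(E|¬H) = 0.82.
P(E) = 0.04·0.21 + 0.82·0.79 = 0.0084000 + 0.64780 = 0.65620.
By Bayes' theorem, P(H|E) = 0.0084000 / 0.65620 = 0.0128. Hence P(¬H|E) = 1 − 0.0128 = 0.9872.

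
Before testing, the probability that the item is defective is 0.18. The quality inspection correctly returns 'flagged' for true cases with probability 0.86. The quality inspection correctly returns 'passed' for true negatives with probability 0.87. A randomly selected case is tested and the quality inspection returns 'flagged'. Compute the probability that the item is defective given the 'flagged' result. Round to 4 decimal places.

Write H for 'the item is defective'. Prior odds H:¬H = 0.18/0.82 = 0.21951. For the 'flagged' outcome, the likelihood ratio is 0.86/0.13 = 6.6154.
Posterior odds = 0.21951 × 6.6154 = 1.4522, so P(H|E) = 1.4522/(1+1.4522) = 0.5922.

P(H | E) ≈ 0.5922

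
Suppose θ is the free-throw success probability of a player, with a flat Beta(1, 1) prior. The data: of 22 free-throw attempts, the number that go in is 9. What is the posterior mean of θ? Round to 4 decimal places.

Observing 9 successes and 13 failures updates Beta(1, 1) by adding the success and failure counts to the two shape parameters: α = 1+9 = 10, β = 1+13 = 14.
E[θ | data] = 10/(10+14) = 0.4167.

Posterior mean ≈ 0.4167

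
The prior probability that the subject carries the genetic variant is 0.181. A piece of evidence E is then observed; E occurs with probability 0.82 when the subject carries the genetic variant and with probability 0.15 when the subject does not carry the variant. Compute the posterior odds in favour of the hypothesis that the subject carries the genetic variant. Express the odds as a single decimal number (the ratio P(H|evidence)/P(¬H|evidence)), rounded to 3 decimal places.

Prior odds = 0.181/(1−0.181) = 0.22100.
Likelihood ratio for E = 0.82/0.15 = 5.4667.
Posterior odds = prior odds × LR = 1.2081.

Posterior odds ≈ 1.208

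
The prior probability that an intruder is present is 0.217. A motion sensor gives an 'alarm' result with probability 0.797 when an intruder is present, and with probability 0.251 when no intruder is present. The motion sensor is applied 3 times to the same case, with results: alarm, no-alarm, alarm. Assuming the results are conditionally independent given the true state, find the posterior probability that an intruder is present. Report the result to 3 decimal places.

Posterior P(H) ≈ 0.431

With H the event that an intruder is present, the joint likelihood of the observed sequence is P(data|H) = 0.797·0.203·0.797 = 0.12895 and P(data|¬H) = 0.251·0.749·0.251 = 0.047188.
Bayes: P(H|data) = 0.217·0.12895 / (0.217·0.12895 + 0.783·0.047188) = 0.027982/0.064930 = 0.4310.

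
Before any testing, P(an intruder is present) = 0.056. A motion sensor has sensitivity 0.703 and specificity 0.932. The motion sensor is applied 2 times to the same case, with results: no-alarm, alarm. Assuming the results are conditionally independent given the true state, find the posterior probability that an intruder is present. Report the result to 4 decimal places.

Let H be the event that an intruder is present; start with P(H) = 0.056. P('alarm'|H) = 0.703, P('alarm'|¬H) = 0.068.
Update on result 1 ('no-alarm'): P(H) ← 0.297·0.0560 / (0.297·0.0560 + 0.932·0.9440) = 0.016632/0.89644 = 0.0186.
Update on result 2 ('alarm'): P(H) ← 0.703·0.0186 / (0.703·0.0186 + 0.068·0.9814) = 0.013043/0.079781 = 0.1635.

Posterior P(H) ≈ 0.1635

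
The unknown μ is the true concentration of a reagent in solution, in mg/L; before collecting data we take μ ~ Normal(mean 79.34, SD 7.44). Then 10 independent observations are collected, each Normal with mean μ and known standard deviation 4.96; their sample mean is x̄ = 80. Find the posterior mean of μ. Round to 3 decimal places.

Posterior mean ≈ 79.972

Prior precision 1/τ₀² = 1/7.44² = 0.0180657; data precision n/σ² = 10/4.96² = 0.406478.
Posterior precision = 0.0180657 + 0.406478 = 0.424543.
Posterior mean = (0.0180657·79.34 + 0.406478·80) / 0.424543 = 79.972.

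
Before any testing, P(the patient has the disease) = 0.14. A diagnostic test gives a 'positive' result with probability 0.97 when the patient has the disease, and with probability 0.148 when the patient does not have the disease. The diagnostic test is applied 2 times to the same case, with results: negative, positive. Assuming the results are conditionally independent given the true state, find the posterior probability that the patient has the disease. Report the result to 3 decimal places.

Posterior P(H) ≈ 0.036

With H the event that the patient has the disease, the joint likelihood of the observed sequence is P(data|H) = 0.03·0.97 = 0.029100 and P(data|¬H) = 0.852·0.148 = 0.12610.
Bayes: P(H|data) = 0.14·0.029100 / (0.14·0.029100 + 0.86·0.12610) = 0.0040740/0.11252 = 0.0362.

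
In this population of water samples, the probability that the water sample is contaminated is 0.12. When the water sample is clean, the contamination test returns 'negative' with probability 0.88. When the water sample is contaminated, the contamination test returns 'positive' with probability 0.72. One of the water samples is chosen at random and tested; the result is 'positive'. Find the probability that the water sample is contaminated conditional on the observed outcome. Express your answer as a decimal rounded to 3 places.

P(H | E) ≈ 0.450

Write H for 'the water sample is contaminated'. Prior odds H:¬H = 0.12/0.88 = 0.13636. For the 'positive' outcome, the likelihood ratio is 0.72/0.12 = 6.0000.
Posterior odds = 0.13636 × 6.0000 = 0.81818, so P(H|E) = 0.81818/(1+0.81818) = 0.450.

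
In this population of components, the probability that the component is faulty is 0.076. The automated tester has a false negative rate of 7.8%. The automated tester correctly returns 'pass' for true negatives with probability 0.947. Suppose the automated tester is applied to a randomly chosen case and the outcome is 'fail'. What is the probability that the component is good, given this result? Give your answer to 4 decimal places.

P(¬H | E) ≈ 0.4114

Write H for 'the component is faulty'. Prior odds H:¬H = 0.076/0.924 = 0.082251. For the 'fail' outcome, the likelihood ratio is 0.922/0.053 = 17.396.
Posterior odds = 0.082251 × 17.396 = 1.4309, so P(H|E) = 1.4309/(1+1.4309) = 0.5886. Then P(¬H|E) = 1 − 0.5886 = 0.4114.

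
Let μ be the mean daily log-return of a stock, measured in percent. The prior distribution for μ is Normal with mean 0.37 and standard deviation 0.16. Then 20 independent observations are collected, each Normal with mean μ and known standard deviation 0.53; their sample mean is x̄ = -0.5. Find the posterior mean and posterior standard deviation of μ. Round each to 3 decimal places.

With known σ, the Normal prior is conjugate. Weight on the data is w = (n/σ²)/(n/σ² + 1/τ₀²) = 71.1997/(71.1997+39.0625) = 0.64573.
Posterior mean = w·x̄ + (1−w)·μ₀ = 0.64573·-0.5 + 0.35427·0.37 = -0.192. Posterior variance = 1/(71.1997+39.0625) = 0.00906929, so SD = 0.095.

Posterior mean ≈ -0.192; posterior SD ≈ 0.095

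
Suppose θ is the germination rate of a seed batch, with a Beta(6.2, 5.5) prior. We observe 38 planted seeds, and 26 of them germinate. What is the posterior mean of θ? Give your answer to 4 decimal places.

Observing 26 successes and 12 failures updates Beta(6.2, 5.5) by adding the success and failure counts to the two shape parameters: α = 6.2+26 = 32.2, β = 5.5+12 = 17.5.
Posterior mean = α/(α+β) = 32.2/49.7 = 0.6479.

Posterior mean ≈ 0.6479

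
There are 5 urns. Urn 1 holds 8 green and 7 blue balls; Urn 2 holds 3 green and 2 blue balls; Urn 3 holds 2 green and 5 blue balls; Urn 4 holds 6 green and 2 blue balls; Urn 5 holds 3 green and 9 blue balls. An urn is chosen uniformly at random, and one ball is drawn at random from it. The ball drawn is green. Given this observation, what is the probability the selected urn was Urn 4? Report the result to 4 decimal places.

P(green|Urn 1) = 0.5333; P(green|Urn 2) = 0.6; P(green|Urn 3) = 0.2857; P(green|Urn 4) = 0.75; P(green|Urn 5) = 0.25.
Prior × likelihood for each source: 0.2·0.5333=0.1067, 0.2·0.6=0.1200, 0.2·0.2857=0.05714, 0.2·0.75=0.1500, 0.2·0.25=0.05000. Summing gives P(green) = 0.48381.
P(Urn 4 | green) = 0.1500 / 0.48381 = 0.3100.

Posterior probability ≈ 0.3100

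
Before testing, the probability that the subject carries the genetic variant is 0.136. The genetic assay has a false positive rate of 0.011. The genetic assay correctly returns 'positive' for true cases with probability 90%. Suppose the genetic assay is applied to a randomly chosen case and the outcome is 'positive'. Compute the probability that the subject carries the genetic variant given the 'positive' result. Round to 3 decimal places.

P(H | E) ≈ 0.928

Write H for 'the subject carries the genetic variant'. Prior odds H:¬H = 0.136/0.864 = 0.15741. For the 'positive' outcome, the likelihood ratio is 0.9/0.011 = 81.818.
Posterior odds = 0.15741 × 81.818 = 12.879, so P(H|E) = 12.879/(1+12.879) = 0.928.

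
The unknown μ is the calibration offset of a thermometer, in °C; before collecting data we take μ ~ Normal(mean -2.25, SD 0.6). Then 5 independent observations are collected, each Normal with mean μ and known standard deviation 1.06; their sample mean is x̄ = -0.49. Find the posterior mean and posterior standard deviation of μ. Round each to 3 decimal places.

Posterior mean ≈ -1.166; posterior SD ≈ 0.372

Prior precision 1/τ₀² = 1/0.6² = 2.77778; data precision n/σ² = 5/1.06² = 4.44998.
Posterior precision = 2.77778 + 4.44998 = 7.22776, giving posterior SD = 1/√7.22776 = 0.372.
Posterior mean = (2.77778·-2.25 + 4.44998·-0.49) / 7.22776 = -1.166.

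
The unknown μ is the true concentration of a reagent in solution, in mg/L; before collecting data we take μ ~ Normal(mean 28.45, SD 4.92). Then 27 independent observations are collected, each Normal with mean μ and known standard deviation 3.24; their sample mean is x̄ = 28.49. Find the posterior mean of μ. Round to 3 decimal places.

Posterior mean ≈ 28.489

With known σ, the Normal prior is conjugate. Weight on the data is w = (n/σ²)/(n/σ² + 1/τ₀²) = 2.57202/(2.57202+0.0413114) = 0.98419.
Posterior mean = w·x̄ + (1−w)·μ₀ = 0.98419·28.49 + 0.015808·28.45 = 28.489.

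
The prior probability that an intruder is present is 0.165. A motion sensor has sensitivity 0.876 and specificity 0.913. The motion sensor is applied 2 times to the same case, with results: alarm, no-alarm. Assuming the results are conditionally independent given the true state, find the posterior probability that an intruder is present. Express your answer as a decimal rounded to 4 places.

Posterior P(H) ≈ 0.2127

Let H be the event that an intruder is present; start with P(H) = 0.165. P('alarm'|H) = 0.876, P('alarm'|¬H) = 0.087.
Update on result 1 ('alarm'): P(H) ← 0.876·0.1650 / (0.876·0.1650 + 0.087·0.8350) = 0.14454/0.21718 = 0.6655.
Update on result 2 ('no-alarm'): P(H) ← 0.124·0.6655 / (0.124·0.6655 + 0.913·0.3345) = 0.082524/0.38791 = 0.2127.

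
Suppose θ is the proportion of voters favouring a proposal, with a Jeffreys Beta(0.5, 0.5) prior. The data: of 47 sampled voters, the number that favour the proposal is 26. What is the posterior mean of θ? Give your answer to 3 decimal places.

The binomial likelihood is conjugate to the Beta prior: with 26 successes and 21 failures, the posterior is Beta(0.5+26, 0.5+21) = Beta(26.5, 21.5).
E[θ | data] = 26.5/(26.5+21.5) = 0.552.

Posterior mean ≈ 0.552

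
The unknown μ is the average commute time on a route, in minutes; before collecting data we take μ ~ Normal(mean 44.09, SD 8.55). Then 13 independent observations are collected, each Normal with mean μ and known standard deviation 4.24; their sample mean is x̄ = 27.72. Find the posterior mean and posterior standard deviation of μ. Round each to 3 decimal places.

Posterior mean ≈ 28.024; posterior SD ≈ 1.165

Prior precision 1/τ₀² = 1/8.55² = 0.0136794; data precision n/σ² = 13/4.24² = 0.723122.
Posterior precision = 0.0136794 + 0.723122 = 0.736802, giving posterior SD = 1/√0.736802 = 1.165.
Posterior mean = (0.0136794·44.09 + 0.723122·27.72) / 0.736802 = 28.024.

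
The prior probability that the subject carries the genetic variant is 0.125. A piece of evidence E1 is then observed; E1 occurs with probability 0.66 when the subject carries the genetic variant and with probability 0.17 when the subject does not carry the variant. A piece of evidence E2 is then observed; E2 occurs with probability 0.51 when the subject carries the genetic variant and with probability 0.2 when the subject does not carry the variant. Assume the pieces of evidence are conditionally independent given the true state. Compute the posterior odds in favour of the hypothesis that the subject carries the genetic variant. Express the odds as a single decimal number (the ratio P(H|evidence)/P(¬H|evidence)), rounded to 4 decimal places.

Prior odds = 0.125/(1−0.125) = 0.14286.
Likelihood ratio for E1 = 0.66/0.17 = 3.8824.
Likelihood ratio for E2 = 0.51/0.2 = 2.5500.
Posterior odds = prior odds × LR₁ × LR₂ = 1.4143.

Posterior odds ≈ 1.4143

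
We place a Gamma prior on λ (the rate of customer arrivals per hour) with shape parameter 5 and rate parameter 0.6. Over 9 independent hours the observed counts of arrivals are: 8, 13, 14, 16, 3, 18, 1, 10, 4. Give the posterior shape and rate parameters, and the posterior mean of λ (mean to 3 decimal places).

Total count ∑xᵢ = 87 over n = 9 hours.
Gamma is conjugate to the Poisson likelihood: posterior is Gamma(shape = 5+87 = 92, rate = 0.6+9 = 9.6).
E[λ | data] = 92/9.6 = 9.583.

Posterior: Gamma(shape=92, rate=9.6); mean ≈ 9.583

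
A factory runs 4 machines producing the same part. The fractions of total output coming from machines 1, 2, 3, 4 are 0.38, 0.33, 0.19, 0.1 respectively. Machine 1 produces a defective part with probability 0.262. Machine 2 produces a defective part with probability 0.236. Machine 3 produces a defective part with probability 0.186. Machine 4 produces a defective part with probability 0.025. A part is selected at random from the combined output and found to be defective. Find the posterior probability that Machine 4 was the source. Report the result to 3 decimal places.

P(defective|M1) = 0.262; P(defective|M2) = 0.236; P(defective|M3) = 0.186; P(defective|M4) = 0.025.
Prior × likelihood for each source: 0.38·0.262=0.09956, 0.33·0.236=0.07788, 0.19·0.186=0.03534, 0.1·0.025=0.002500. Summing gives P(defective) = 0.21528.
P(Machine 4 | defective) = 0.002500 / 0.21528 = 0.012.

Posterior probability ≈ 0.012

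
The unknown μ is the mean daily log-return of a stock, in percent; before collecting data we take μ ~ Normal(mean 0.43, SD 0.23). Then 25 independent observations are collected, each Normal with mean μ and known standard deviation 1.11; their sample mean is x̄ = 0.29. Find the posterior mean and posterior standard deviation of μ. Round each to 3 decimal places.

Prior precision 1/τ₀² = 1/0.23² = 18.9036; data precision n/σ² = 25/1.11² = 20.2906.
Posterior precision = 18.9036 + 20.2906 = 39.1942, giving posterior SD = 1/√39.1942 = 0.160.
Posterior mean = (18.9036·0.43 + 20.2906·0.29) / 39.1942 = 0.358.

Posterior mean ≈ 0.358; posterior SD ≈ 0.160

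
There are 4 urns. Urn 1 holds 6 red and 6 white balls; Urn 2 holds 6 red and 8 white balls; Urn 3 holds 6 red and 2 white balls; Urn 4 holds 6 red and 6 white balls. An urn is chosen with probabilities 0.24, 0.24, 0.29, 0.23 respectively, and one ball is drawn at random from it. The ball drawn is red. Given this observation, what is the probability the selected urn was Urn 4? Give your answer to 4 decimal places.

P(red|Urn 1) = 0.5; P(red|Urn 2) = 0.4286; P(red|Urn 3) = 0.75; P(red|Urn 4) = 0.5.
Prior × likelihood for each source: 0.24·0.5=0.1200, 0.24·0.4286=0.1029, 0.29·0.75=0.2175, 0.23·0.5=0.1150. Summing gives P(red) = 0.55536.
P(Urn 4 | red) = 0.1150 / 0.55536 = 0.2071.

Posterior probability ≈ 0.2071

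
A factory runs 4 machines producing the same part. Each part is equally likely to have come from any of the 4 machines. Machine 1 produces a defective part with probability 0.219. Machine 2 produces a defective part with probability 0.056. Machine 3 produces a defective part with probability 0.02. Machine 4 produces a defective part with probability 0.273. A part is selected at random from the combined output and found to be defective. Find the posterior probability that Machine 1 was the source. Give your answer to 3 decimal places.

Posterior probability ≈ 0.386

Tabulate prior·likelihood by source: [1] prior 0.25, lik 0.219, product 0.05475; [2] prior 0.25, lik 0.056, product 0.01400; [3] prior 0.25, lik 0.02, product 0.005000; [4] prior 0.25, lik 0.273, product 0.06825.
Normalizing constant = 0.14200; the posterior for Machine 1 is its product over the sum, 0.05475/0.14200 = 0.386.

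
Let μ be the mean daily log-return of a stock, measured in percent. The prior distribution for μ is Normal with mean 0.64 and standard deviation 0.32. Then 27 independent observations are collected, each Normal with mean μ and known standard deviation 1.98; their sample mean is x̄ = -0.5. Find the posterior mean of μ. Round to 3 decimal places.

Prior precision 1/τ₀² = 1/0.32² = 9.76562; data precision n/σ² = 27/1.98² = 6.88705.
Posterior precision = 9.76562 + 6.88705 = 16.6527.
Posterior mean = (9.76562·0.64 + 6.88705·-0.5) / 16.6527 = 0.169.

Posterior mean ≈ 0.169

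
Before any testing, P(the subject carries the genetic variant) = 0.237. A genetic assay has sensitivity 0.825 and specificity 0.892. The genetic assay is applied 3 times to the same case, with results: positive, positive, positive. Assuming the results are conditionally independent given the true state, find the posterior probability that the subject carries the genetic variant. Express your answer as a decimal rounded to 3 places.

Posterior P(H) ≈ 0.993

Let H be the event that the subject carries the genetic variant; start with P(H) = 0.237. P('positive'|H) = 0.825, P('positive'|¬H) = 0.108.
Update on result 1 ('positive'): P(H) ← 0.825·0.2370 / (0.825·0.2370 + 0.108·0.7630) = 0.19552/0.27793 = 0.7035.
Update on result 2 ('positive'): P(H) ← 0.825·0.7035 / (0.825·0.7035 + 0.108·0.2965) = 0.58039/0.61241 = 0.9477.
Update on result 3 ('positive'): P(H) ← 0.825·0.9477 / (0.825·0.9477 + 0.108·0.0523) = 0.78186/0.78751 = 0.9928.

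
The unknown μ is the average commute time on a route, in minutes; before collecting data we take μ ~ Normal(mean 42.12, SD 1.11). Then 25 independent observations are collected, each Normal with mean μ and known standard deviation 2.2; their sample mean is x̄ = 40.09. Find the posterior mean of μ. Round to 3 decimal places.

Posterior mean ≈ 40.366

With known σ, the Normal prior is conjugate. Weight on the data is w = (n/σ²)/(n/σ² + 1/τ₀²) = 5.16529/(5.16529+0.811622) = 0.86421.
Posterior mean = w·x̄ + (1−w)·μ₀ = 0.86421·40.09 + 0.13579·42.12 = 40.366.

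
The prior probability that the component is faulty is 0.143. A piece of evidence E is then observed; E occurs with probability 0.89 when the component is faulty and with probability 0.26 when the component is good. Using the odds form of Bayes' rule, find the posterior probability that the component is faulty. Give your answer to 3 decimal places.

Posterior probability ≈ 0.364

Prior odds = 0.143/(1−0.143) = 0.16686.
Likelihood ratio for E = 0.89/0.26 = 3.4231.
Posterior odds = prior odds × LR = 0.57118.
Posterior probability = odds/(1+odds) = 0.57118/1.5712 = 0.364.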